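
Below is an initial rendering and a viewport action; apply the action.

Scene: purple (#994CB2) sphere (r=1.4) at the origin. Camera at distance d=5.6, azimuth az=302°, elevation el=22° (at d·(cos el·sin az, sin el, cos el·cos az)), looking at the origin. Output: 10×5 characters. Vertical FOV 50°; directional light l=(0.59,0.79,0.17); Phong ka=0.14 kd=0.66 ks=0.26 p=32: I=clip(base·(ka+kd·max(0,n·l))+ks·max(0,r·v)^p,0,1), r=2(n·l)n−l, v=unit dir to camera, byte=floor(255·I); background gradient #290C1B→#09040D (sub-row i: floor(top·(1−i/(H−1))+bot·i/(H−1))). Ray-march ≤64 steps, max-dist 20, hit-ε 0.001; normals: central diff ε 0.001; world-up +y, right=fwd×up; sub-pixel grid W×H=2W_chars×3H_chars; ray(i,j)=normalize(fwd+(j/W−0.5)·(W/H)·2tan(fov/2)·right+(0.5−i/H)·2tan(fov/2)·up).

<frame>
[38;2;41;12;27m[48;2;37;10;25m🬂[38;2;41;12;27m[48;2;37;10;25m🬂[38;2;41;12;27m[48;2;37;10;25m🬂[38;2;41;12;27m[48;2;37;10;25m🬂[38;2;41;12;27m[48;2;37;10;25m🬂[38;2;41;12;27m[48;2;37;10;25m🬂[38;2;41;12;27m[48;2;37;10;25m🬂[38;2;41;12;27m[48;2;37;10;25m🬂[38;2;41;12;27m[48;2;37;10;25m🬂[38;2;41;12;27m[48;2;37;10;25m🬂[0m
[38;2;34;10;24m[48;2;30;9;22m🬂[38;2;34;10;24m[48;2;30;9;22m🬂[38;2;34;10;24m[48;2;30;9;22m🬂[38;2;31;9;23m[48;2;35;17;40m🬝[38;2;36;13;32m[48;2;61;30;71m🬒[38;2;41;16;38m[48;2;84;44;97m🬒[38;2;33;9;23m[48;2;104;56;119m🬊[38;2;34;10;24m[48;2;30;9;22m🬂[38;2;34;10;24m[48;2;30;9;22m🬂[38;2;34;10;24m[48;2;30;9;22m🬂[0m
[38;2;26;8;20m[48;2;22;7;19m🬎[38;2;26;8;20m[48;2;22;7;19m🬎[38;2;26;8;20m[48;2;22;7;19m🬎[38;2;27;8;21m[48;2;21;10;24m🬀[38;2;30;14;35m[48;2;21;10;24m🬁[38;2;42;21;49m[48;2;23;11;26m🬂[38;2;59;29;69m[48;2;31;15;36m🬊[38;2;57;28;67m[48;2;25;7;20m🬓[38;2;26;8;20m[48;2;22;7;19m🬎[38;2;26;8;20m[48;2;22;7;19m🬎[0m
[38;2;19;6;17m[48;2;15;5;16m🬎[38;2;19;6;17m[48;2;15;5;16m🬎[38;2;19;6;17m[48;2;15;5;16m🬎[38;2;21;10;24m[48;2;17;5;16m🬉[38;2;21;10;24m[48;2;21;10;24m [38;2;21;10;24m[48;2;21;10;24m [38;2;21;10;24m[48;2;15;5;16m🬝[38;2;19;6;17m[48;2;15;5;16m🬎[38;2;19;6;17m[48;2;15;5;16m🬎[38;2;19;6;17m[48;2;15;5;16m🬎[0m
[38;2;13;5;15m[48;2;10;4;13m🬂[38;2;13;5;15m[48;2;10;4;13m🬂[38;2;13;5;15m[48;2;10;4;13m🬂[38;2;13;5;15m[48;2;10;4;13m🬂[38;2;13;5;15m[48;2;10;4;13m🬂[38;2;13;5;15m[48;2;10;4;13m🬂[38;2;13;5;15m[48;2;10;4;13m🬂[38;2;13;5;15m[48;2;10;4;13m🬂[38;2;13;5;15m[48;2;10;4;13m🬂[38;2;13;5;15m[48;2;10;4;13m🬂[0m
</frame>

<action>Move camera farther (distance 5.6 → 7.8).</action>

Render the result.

<frame>
[38;2;41;12;27m[48;2;37;10;25m🬂[38;2;41;12;27m[48;2;37;10;25m🬂[38;2;41;12;27m[48;2;37;10;25m🬂[38;2;41;12;27m[48;2;37;10;25m🬂[38;2;41;12;27m[48;2;37;10;25m🬂[38;2;41;12;27m[48;2;37;10;25m🬂[38;2;41;12;27m[48;2;37;10;25m🬂[38;2;41;12;27m[48;2;37;10;25m🬂[38;2;41;12;27m[48;2;37;10;25m🬂[38;2;41;12;27m[48;2;37;10;25m🬂[0m
[38;2;34;10;24m[48;2;30;9;22m🬂[38;2;34;10;24m[48;2;30;9;22m🬂[38;2;34;10;24m[48;2;30;9;22m🬂[38;2;34;10;24m[48;2;30;9;22m🬂[38;2;31;9;23m[48;2;72;35;84m🬝[38;2;32;9;23m[48;2;93;46;108m🬎[38;2;34;10;24m[48;2;30;9;22m🬂[38;2;34;10;24m[48;2;30;9;22m🬂[38;2;34;10;24m[48;2;30;9;22m🬂[38;2;34;10;24m[48;2;30;9;22m🬂[0m
[38;2;26;8;20m[48;2;22;7;19m🬎[38;2;26;8;20m[48;2;22;7;19m🬎[38;2;26;8;20m[48;2;22;7;19m🬎[38;2;26;8;20m[48;2;22;7;19m🬎[38;2;40;19;46m[48;2;22;10;25m🬁[38;2;60;31;70m[48;2;26;12;30m🬂[38;2;70;35;82m[48;2;25;9;23m🬄[38;2;26;8;20m[48;2;22;7;19m🬎[38;2;26;8;20m[48;2;22;7;19m🬎[38;2;26;8;20m[48;2;22;7;19m🬎[0m
[38;2;19;6;17m[48;2;15;5;16m🬎[38;2;19;6;17m[48;2;15;5;16m🬎[38;2;19;6;17m[48;2;15;5;16m🬎[38;2;19;6;17m[48;2;15;5;16m🬎[38;2;21;10;24m[48;2;16;5;16m🬊[38;2;21;10;24m[48;2;15;5;16m🬎[38;2;21;10;24m[48;2;17;5;16m🬀[38;2;19;6;17m[48;2;15;5;16m🬎[38;2;19;6;17m[48;2;15;5;16m🬎[38;2;19;6;17m[48;2;15;5;16m🬎[0m
[38;2;13;5;15m[48;2;10;4;13m🬂[38;2;13;5;15m[48;2;10;4;13m🬂[38;2;13;5;15m[48;2;10;4;13m🬂[38;2;13;5;15m[48;2;10;4;13m🬂[38;2;13;5;15m[48;2;10;4;13m🬂[38;2;13;5;15m[48;2;10;4;13m🬂[38;2;13;5;15m[48;2;10;4;13m🬂[38;2;13;5;15m[48;2;10;4;13m🬂[38;2;13;5;15m[48;2;10;4;13m🬂[38;2;13;5;15m[48;2;10;4;13m🬂[0m
</frame>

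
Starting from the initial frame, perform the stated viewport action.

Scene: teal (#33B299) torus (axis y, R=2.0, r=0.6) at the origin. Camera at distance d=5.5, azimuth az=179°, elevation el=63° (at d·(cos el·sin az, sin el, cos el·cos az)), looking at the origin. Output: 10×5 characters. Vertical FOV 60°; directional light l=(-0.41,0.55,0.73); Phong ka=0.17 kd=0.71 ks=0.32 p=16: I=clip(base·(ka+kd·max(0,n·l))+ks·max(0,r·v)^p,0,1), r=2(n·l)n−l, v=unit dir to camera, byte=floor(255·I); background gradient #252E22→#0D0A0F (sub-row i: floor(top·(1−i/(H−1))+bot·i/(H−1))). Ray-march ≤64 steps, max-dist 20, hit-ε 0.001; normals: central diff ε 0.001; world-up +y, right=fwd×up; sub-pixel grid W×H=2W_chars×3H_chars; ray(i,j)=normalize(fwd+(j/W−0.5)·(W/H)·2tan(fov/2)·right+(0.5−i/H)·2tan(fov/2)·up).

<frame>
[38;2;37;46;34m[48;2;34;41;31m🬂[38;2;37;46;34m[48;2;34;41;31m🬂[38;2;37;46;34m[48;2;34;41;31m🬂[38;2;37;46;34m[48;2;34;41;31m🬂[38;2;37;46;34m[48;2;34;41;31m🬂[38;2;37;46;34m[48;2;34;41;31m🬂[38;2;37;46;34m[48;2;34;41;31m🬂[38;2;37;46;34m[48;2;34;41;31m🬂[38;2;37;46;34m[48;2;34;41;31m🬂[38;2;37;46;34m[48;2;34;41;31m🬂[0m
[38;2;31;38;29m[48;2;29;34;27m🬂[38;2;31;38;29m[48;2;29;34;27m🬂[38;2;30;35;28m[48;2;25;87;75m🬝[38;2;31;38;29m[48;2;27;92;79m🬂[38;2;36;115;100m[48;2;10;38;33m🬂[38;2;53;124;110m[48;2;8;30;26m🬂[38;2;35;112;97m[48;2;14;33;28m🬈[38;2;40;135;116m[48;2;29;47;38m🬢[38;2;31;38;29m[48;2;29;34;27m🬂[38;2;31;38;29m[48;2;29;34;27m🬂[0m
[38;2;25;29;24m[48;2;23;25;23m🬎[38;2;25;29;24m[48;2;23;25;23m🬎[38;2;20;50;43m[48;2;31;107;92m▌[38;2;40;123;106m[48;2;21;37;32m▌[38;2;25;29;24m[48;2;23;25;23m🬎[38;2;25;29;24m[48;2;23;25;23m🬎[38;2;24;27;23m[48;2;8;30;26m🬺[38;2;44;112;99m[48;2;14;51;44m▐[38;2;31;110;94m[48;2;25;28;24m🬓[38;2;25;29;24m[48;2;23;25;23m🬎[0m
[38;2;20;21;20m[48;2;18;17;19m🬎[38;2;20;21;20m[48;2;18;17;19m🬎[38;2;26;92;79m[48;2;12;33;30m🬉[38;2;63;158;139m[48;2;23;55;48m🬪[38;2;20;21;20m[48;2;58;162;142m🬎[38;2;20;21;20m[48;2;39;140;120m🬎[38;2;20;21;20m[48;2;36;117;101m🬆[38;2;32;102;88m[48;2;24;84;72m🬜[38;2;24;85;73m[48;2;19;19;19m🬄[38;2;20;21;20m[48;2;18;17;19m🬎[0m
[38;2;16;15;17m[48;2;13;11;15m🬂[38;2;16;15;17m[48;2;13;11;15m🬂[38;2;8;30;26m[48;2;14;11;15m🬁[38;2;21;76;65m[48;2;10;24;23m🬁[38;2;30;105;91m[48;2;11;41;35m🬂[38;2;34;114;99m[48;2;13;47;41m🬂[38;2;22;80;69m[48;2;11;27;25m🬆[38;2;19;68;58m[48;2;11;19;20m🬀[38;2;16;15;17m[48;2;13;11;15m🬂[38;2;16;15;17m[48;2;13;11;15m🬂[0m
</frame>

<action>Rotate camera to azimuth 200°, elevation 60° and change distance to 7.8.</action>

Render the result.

<frame>
[38;2;37;46;34m[48;2;34;41;31m🬂[38;2;37;46;34m[48;2;34;41;31m🬂[38;2;37;46;34m[48;2;34;41;31m🬂[38;2;37;46;34m[48;2;34;41;31m🬂[38;2;37;46;34m[48;2;34;41;31m🬂[38;2;37;46;34m[48;2;34;41;31m🬂[38;2;37;46;34m[48;2;34;41;31m🬂[38;2;37;46;34m[48;2;34;41;31m🬂[38;2;37;46;34m[48;2;34;41;31m🬂[38;2;37;46;34m[48;2;34;41;31m🬂[0m
[38;2;31;38;29m[48;2;29;34;27m🬂[38;2;31;38;29m[48;2;29;34;27m🬂[38;2;31;38;29m[48;2;29;34;27m🬂[38;2;31;38;29m[48;2;29;34;27m🬂[38;2;30;36;28m[48;2;24;83;71m🬎[38;2;30;36;28m[48;2;9;31;27m🬎[38;2;23;80;69m[48;2;30;35;28m🬏[38;2;31;38;29m[48;2;29;34;27m🬂[38;2;31;38;29m[48;2;29;34;27m🬂[38;2;31;38;29m[48;2;29;34;27m🬂[0m
[38;2;25;29;24m[48;2;23;25;23m🬎[38;2;25;29;24m[48;2;23;25;23m🬎[38;2;25;29;24m[48;2;23;25;23m🬎[38;2;22;62;53m[48;2;101;196;177m🬕[38;2;25;89;77m[48;2;20;27;24m🬀[38;2;24;27;23m[48;2;8;30;26m🬺[38;2;21;75;64m[48;2;17;33;28m🬠[38;2;66;154;136m[48;2;25;28;24m🬓[38;2;25;29;24m[48;2;23;25;23m🬎[38;2;25;29;24m[48;2;23;25;23m🬎[0m
[38;2;20;21;20m[48;2;18;17;19m🬎[38;2;20;21;20m[48;2;18;17;19m🬎[38;2;20;21;20m[48;2;18;17;19m🬎[38;2;29;104;89m[48;2;14;24;23m🬁[38;2;36;124;107m[48;2;14;34;30m🬌[38;2;19;43;38m[48;2;33;116;99m🬰[38;2;27;91;79m[48;2;17;37;34m🬎[38;2;30;106;91m[48;2;19;19;19m🬀[38;2;20;21;20m[48;2;18;17;19m🬎[38;2;20;21;20m[48;2;18;17;19m🬎[0m
[38;2;16;15;17m[48;2;13;11;15m🬂[38;2;16;15;17m[48;2;13;11;15m🬂[38;2;16;15;17m[48;2;13;11;15m🬂[38;2;16;15;17m[48;2;13;11;15m🬂[38;2;16;15;17m[48;2;13;11;15m🬂[38;2;8;30;26m[48;2;14;11;15m🬀[38;2;16;15;17m[48;2;13;11;15m🬂[38;2;16;15;17m[48;2;13;11;15m🬂[38;2;16;15;17m[48;2;13;11;15m🬂[38;2;16;15;17m[48;2;13;11;15m🬂[0m
</frame>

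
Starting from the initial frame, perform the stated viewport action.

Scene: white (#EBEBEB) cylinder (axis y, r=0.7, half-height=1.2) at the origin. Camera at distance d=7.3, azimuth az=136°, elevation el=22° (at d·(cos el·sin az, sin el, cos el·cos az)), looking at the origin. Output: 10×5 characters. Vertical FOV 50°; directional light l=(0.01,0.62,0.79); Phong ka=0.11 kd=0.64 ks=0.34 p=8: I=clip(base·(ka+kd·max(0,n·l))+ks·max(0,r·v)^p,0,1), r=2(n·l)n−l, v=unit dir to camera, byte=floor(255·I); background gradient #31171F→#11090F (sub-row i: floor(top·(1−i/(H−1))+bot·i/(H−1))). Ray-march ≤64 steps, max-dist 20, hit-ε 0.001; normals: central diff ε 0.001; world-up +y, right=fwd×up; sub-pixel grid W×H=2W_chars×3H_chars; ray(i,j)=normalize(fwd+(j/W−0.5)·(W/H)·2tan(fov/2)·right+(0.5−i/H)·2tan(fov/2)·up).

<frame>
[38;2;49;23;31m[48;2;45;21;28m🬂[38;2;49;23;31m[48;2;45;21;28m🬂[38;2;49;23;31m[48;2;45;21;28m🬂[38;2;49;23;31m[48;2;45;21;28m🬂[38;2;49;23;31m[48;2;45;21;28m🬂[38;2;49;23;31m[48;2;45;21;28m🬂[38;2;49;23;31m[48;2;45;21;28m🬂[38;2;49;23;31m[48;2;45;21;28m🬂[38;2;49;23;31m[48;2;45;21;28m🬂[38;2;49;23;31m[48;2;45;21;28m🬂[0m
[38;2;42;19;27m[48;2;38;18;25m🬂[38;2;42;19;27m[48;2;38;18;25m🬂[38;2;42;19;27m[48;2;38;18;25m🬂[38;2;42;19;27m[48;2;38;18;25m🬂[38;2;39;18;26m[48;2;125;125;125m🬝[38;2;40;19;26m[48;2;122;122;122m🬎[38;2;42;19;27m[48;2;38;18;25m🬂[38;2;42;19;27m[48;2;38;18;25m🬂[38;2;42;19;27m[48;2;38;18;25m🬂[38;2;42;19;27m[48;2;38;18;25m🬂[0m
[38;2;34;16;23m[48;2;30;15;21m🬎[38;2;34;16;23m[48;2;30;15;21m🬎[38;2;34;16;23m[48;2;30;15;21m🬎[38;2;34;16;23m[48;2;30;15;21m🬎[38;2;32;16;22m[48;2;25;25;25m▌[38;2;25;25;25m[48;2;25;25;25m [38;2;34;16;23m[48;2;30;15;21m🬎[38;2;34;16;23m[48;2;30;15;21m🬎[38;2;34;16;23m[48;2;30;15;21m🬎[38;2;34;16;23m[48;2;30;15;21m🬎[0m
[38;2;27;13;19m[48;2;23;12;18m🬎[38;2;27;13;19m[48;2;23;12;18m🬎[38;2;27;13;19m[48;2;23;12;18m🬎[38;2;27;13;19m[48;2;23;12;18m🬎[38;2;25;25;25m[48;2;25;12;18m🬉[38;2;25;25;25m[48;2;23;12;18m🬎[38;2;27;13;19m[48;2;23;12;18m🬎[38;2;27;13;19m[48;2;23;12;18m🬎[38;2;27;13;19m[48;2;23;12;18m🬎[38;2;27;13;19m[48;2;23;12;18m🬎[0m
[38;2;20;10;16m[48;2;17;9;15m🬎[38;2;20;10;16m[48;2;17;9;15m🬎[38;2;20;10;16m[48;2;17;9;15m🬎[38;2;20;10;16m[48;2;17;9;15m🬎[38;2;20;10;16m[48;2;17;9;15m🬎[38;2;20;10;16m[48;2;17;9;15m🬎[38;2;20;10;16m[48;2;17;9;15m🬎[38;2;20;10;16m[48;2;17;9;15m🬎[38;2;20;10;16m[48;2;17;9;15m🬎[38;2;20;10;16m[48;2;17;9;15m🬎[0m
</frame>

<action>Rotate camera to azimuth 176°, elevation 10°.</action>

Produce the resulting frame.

<frame>
[38;2;49;23;31m[48;2;45;21;28m🬂[38;2;49;23;31m[48;2;45;21;28m🬂[38;2;49;23;31m[48;2;45;21;28m🬂[38;2;49;23;31m[48;2;45;21;28m🬂[38;2;49;23;31m[48;2;45;21;28m🬂[38;2;49;23;31m[48;2;45;21;28m🬂[38;2;49;23;31m[48;2;45;21;28m🬂[38;2;49;23;31m[48;2;45;21;28m🬂[38;2;49;23;31m[48;2;45;21;28m🬂[38;2;49;23;31m[48;2;45;21;28m🬂[0m
[38;2;42;19;27m[48;2;38;18;25m🬂[38;2;42;19;27m[48;2;38;18;25m🬂[38;2;42;19;27m[48;2;38;18;25m🬂[38;2;42;19;27m[48;2;38;18;25m🬂[38;2;39;18;26m[48;2;25;25;25m🬝[38;2;40;19;26m[48;2;25;25;25m🬎[38;2;42;19;27m[48;2;38;18;25m🬂[38;2;42;19;27m[48;2;38;18;25m🬂[38;2;42;19;27m[48;2;38;18;25m🬂[38;2;42;19;27m[48;2;38;18;25m🬂[0m
[38;2;34;16;23m[48;2;30;15;21m🬎[38;2;34;16;23m[48;2;30;15;21m🬎[38;2;34;16;23m[48;2;30;15;21m🬎[38;2;34;16;23m[48;2;30;15;21m🬎[38;2;32;16;22m[48;2;25;25;25m▌[38;2;25;25;25m[48;2;25;25;25m [38;2;34;16;23m[48;2;30;15;21m🬎[38;2;34;16;23m[48;2;30;15;21m🬎[38;2;34;16;23m[48;2;30;15;21m🬎[38;2;34;16;23m[48;2;30;15;21m🬎[0m
[38;2;27;13;19m[48;2;23;12;18m🬎[38;2;27;13;19m[48;2;23;12;18m🬎[38;2;27;13;19m[48;2;23;12;18m🬎[38;2;27;13;19m[48;2;23;12;18m🬎[38;2;25;25;25m[48;2;25;12;18m🬉[38;2;25;25;25m[48;2;23;12;18m🬎[38;2;27;13;19m[48;2;23;12;18m🬎[38;2;27;13;19m[48;2;23;12;18m🬎[38;2;27;13;19m[48;2;23;12;18m🬎[38;2;27;13;19m[48;2;23;12;18m🬎[0m
[38;2;20;10;16m[48;2;17;9;15m🬎[38;2;20;10;16m[48;2;17;9;15m🬎[38;2;20;10;16m[48;2;17;9;15m🬎[38;2;20;10;16m[48;2;17;9;15m🬎[38;2;20;10;16m[48;2;17;9;15m🬎[38;2;20;10;16m[48;2;17;9;15m🬎[38;2;20;10;16m[48;2;17;9;15m🬎[38;2;20;10;16m[48;2;17;9;15m🬎[38;2;20;10;16m[48;2;17;9;15m🬎[38;2;20;10;16m[48;2;17;9;15m🬎[0m
</frame>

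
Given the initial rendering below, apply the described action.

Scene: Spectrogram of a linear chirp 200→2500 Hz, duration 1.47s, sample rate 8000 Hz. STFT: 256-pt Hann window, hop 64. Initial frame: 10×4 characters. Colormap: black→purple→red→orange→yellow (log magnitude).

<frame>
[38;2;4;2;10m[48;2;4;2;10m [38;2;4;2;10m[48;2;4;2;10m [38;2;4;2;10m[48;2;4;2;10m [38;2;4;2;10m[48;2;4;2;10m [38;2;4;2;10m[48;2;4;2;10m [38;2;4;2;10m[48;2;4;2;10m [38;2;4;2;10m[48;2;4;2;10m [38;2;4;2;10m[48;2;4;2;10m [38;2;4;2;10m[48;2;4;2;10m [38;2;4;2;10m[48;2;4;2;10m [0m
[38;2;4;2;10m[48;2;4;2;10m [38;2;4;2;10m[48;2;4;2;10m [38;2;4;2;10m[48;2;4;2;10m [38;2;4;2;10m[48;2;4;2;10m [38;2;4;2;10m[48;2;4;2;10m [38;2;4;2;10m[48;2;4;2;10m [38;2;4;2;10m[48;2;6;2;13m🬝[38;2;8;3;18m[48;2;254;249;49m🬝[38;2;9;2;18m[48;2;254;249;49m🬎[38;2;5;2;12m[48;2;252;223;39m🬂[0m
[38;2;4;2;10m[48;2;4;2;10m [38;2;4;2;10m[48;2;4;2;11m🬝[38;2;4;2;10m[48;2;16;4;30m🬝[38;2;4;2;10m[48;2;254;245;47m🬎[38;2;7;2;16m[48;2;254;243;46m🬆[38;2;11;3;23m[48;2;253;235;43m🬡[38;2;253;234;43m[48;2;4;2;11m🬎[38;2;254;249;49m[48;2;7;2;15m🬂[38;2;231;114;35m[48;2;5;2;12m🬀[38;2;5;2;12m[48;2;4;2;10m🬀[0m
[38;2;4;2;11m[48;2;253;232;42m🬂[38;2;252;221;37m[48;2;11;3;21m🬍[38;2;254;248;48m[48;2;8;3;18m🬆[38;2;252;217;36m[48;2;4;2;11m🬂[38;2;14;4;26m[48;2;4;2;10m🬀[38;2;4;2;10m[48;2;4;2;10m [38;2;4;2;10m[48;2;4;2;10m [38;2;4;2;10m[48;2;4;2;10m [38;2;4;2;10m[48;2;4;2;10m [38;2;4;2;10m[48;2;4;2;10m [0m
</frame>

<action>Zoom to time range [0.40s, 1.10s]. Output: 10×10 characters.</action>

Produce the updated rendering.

<frame>
[38;2;4;2;10m[48;2;4;2;10m [38;2;4;2;10m[48;2;4;2;10m [38;2;4;2;10m[48;2;4;2;10m [38;2;4;2;10m[48;2;4;2;10m [38;2;4;2;10m[48;2;4;2;10m [38;2;4;2;10m[48;2;4;2;10m [38;2;4;2;10m[48;2;4;2;10m [38;2;4;2;10m[48;2;4;2;10m [38;2;4;2;10m[48;2;4;2;10m [38;2;4;2;10m[48;2;4;2;10m [0m
[38;2;4;2;10m[48;2;4;2;10m [38;2;4;2;10m[48;2;4;2;10m [38;2;4;2;10m[48;2;4;2;10m [38;2;4;2;10m[48;2;4;2;10m [38;2;4;2;10m[48;2;4;2;10m [38;2;4;2;10m[48;2;4;2;10m [38;2;4;2;10m[48;2;4;2;10m [38;2;4;2;10m[48;2;4;2;10m [38;2;4;2;10m[48;2;4;2;10m [38;2;4;2;10m[48;2;4;2;10m [0m
[38;2;4;2;10m[48;2;4;2;10m [38;2;4;2;10m[48;2;4;2;10m [38;2;4;2;10m[48;2;4;2;10m [38;2;4;2;10m[48;2;4;2;10m [38;2;4;2;10m[48;2;4;2;10m [38;2;4;2;10m[48;2;4;2;10m [38;2;4;2;10m[48;2;4;2;10m [38;2;4;2;10m[48;2;4;2;10m [38;2;4;2;10m[48;2;4;2;10m [38;2;4;2;10m[48;2;4;2;10m [0m
[38;2;4;2;10m[48;2;4;2;10m [38;2;4;2;10m[48;2;4;2;10m [38;2;4;2;10m[48;2;4;2;10m [38;2;4;2;10m[48;2;4;2;10m [38;2;4;2;10m[48;2;4;2;10m [38;2;4;2;10m[48;2;4;2;10m [38;2;4;2;10m[48;2;4;2;10m [38;2;4;2;10m[48;2;4;2;10m [38;2;4;2;10m[48;2;4;2;10m [38;2;4;2;10m[48;2;4;2;10m [0m
[38;2;4;2;10m[48;2;4;2;10m [38;2;4;2;10m[48;2;4;2;10m [38;2;4;2;10m[48;2;4;2;10m [38;2;4;2;10m[48;2;4;2;10m [38;2;4;2;10m[48;2;4;2;10m [38;2;4;2;10m[48;2;4;2;10m [38;2;4;2;10m[48;2;4;2;10m [38;2;4;2;10m[48;2;4;2;11m🬝[38;2;4;2;10m[48;2;6;2;13m🬝[38;2;4;2;11m[48;2;15;4;29m🬝[0m
[38;2;4;2;10m[48;2;4;2;10m [38;2;4;2;10m[48;2;4;2;10m [38;2;4;2;10m[48;2;4;2;10m [38;2;4;2;10m[48;2;4;2;10m [38;2;4;2;10m[48;2;5;2;11m🬝[38;2;4;2;11m[48;2;10;3;20m🬝[38;2;7;2;15m[48;2;169;43;82m🬝[38;2;18;4;34m[48;2;254;246;48m🬎[38;2;18;4;34m[48;2;253;229;41m🬂[38;2;254;249;49m[48;2;128;33;71m🬍[0m
[38;2;4;2;10m[48;2;5;2;11m🬝[38;2;4;2;10m[48;2;8;2;16m🬝[38;2;7;2;15m[48;2;73;17;88m🬝[38;2;15;4;28m[48;2;254;240;45m🬎[38;2;15;4;29m[48;2;251;220;41m🬂[38;2;244;202;49m[48;2;83;20;69m🬜[38;2;253;235;43m[48;2;36;9;41m🬆[38;2;252;215;35m[48;2;7;2;17m🬂[38;2;52;12;89m[48;2;6;2;14m🬀[38;2;6;2;14m[48;2;4;2;10m🬂[0m
[38;2;8;2;17m[48;2;246;210;49m🬂[38;2;88;24;61m[48;2;247;206;42m🬡[38;2;253;225;39m[48;2;10;3;20m🬎[38;2;253;228;41m[48;2;14;4;28m🬂[38;2;94;23;87m[48;2;7;2;15m🬀[38;2;9;3;18m[48;2;4;2;10m🬀[38;2;4;2;11m[48;2;4;2;10m🬂[38;2;4;2;10m[48;2;4;2;10m [38;2;4;2;10m[48;2;4;2;10m [38;2;4;2;10m[48;2;4;2;10m [0m
[38;2;126;32;84m[48;2;7;2;16m🬀[38;2;10;3;20m[48;2;4;2;11m🬀[38;2;5;2;12m[48;2;4;2;10m🬀[38;2;4;2;10m[48;2;4;2;10m [38;2;4;2;10m[48;2;4;2;10m [38;2;4;2;10m[48;2;4;2;10m [38;2;4;2;10m[48;2;4;2;10m [38;2;4;2;10m[48;2;4;2;10m [38;2;4;2;10m[48;2;4;2;10m [38;2;4;2;10m[48;2;4;2;10m [0m
[38;2;4;2;10m[48;2;4;2;10m [38;2;4;2;10m[48;2;4;2;10m [38;2;4;2;10m[48;2;4;2;10m [38;2;4;2;10m[48;2;4;2;10m [38;2;4;2;10m[48;2;4;2;10m [38;2;4;2;10m[48;2;4;2;10m [38;2;4;2;10m[48;2;4;2;10m [38;2;4;2;10m[48;2;4;2;10m [38;2;4;2;10m[48;2;4;2;10m [38;2;4;2;10m[48;2;4;2;10m [0m
</frame>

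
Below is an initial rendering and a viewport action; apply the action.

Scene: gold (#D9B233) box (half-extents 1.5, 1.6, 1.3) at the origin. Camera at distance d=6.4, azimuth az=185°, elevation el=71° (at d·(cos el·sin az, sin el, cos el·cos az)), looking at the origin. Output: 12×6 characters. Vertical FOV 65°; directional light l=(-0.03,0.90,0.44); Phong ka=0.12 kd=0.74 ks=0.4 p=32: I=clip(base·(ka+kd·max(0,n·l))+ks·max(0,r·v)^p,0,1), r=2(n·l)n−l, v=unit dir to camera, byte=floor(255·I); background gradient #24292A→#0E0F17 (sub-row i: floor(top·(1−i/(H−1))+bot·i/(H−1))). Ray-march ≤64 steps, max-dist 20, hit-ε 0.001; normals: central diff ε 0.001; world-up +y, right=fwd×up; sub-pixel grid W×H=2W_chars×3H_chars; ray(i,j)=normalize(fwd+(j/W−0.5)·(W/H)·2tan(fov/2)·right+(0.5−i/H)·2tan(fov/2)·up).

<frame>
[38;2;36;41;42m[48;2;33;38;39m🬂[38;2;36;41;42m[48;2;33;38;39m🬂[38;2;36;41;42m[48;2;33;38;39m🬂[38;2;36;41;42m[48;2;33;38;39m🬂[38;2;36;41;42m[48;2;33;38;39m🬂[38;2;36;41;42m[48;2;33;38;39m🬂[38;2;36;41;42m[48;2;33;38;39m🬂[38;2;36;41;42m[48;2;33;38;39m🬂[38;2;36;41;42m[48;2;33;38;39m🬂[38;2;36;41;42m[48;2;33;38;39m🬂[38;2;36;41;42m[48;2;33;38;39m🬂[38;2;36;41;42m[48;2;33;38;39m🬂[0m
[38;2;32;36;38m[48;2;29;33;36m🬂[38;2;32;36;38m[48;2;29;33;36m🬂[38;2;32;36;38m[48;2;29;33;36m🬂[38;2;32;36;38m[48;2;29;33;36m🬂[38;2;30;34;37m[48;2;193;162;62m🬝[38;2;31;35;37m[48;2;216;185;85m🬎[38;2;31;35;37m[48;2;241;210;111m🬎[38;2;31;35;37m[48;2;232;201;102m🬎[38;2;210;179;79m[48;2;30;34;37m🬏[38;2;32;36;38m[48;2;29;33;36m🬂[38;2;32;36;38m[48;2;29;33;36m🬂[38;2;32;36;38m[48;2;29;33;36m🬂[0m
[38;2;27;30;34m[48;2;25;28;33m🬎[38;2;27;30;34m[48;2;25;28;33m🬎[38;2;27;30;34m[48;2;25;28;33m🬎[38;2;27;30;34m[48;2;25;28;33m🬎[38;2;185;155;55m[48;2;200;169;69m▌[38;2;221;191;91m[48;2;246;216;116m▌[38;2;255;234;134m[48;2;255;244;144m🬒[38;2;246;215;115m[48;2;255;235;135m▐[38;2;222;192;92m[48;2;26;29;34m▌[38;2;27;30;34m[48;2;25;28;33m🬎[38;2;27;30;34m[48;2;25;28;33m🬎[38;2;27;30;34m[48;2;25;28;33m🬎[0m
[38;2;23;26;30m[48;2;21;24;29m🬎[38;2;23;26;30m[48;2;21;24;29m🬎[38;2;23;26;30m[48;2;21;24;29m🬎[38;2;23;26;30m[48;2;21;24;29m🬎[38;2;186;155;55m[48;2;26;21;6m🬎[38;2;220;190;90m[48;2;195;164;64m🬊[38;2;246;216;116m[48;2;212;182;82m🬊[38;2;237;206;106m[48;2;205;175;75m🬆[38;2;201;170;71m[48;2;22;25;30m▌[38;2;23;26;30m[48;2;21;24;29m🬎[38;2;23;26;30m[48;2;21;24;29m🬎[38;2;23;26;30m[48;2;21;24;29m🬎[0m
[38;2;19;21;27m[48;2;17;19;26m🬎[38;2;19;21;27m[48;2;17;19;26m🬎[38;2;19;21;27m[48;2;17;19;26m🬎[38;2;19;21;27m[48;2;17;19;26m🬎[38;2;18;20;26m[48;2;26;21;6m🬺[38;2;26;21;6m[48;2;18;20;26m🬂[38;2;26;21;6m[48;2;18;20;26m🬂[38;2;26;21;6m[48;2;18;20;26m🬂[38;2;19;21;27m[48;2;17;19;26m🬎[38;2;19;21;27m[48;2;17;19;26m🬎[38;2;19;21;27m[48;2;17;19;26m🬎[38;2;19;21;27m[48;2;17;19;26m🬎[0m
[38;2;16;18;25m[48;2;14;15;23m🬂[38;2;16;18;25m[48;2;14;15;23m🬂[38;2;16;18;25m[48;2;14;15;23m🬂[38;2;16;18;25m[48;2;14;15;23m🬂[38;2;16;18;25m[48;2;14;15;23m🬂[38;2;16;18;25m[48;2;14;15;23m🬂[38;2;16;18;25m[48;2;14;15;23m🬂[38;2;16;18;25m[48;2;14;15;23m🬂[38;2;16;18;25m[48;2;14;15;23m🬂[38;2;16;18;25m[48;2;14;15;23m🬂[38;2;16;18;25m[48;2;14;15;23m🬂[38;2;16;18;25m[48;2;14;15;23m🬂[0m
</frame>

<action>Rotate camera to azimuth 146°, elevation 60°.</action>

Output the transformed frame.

<frame>
[38;2;36;41;42m[48;2;33;38;39m🬂[38;2;36;41;42m[48;2;33;38;39m🬂[38;2;36;41;42m[48;2;33;38;39m🬂[38;2;36;41;42m[48;2;33;38;39m🬂[38;2;36;41;42m[48;2;33;38;39m🬂[38;2;36;41;42m[48;2;33;38;39m🬂[38;2;36;41;42m[48;2;33;38;39m🬂[38;2;36;41;42m[48;2;33;38;39m🬂[38;2;36;41;42m[48;2;33;38;39m🬂[38;2;36;41;42m[48;2;33;38;39m🬂[38;2;36;41;42m[48;2;33;38;39m🬂[38;2;36;41;42m[48;2;33;38;39m🬂[0m
[38;2;32;36;38m[48;2;29;33;36m🬂[38;2;32;36;38m[48;2;29;33;36m🬂[38;2;32;36;38m[48;2;29;33;36m🬂[38;2;32;36;38m[48;2;29;33;36m🬂[38;2;32;36;38m[48;2;29;33;36m🬂[38;2;31;35;37m[48;2;177;146;46m🬎[38;2;32;36;38m[48;2;172;141;41m🬂[38;2;31;35;37m[48;2;170;140;40m🬊[38;2;32;36;38m[48;2;29;33;36m🬂[38;2;32;36;38m[48;2;29;33;36m🬂[38;2;32;36;38m[48;2;29;33;36m🬂[38;2;32;36;38m[48;2;29;33;36m🬂[0m
[38;2;27;30;34m[48;2;25;28;33m🬎[38;2;27;30;34m[48;2;25;28;33m🬎[38;2;27;30;34m[48;2;25;28;33m🬎[38;2;26;29;34m[48;2;26;21;6m🬴[38;2;198;167;67m[48;2;231;200;100m🬎[38;2;192;161;61m[48;2;218;187;88m🬎[38;2;179;148;48m[48;2;191;160;61m🬨[38;2;172;141;41m[48;2;175;144;45m🬨[38;2;170;140;40m[48;2;27;26;20m🬛[38;2;27;30;34m[48;2;25;28;33m🬎[38;2;27;30;34m[48;2;25;28;33m🬎[38;2;27;30;34m[48;2;25;28;33m🬎[0m
[38;2;23;26;30m[48;2;21;24;29m🬎[38;2;23;26;30m[48;2;21;24;29m🬎[38;2;23;26;30m[48;2;21;24;29m🬎[38;2;23;26;30m[48;2;21;24;29m🬎[38;2;255;235;135m[48;2;22;25;29m🬉[38;2;239;208;108m[48;2;252;229;129m▐[38;2;203;172;73m[48;2;26;21;6m🬎[38;2;180;149;49m[48;2;26;21;6m🬀[38;2;26;21;6m[48;2;22;25;29m🬄[38;2;23;26;30m[48;2;21;24;29m🬎[38;2;23;26;30m[48;2;21;24;29m🬎[38;2;23;26;30m[48;2;21;24;29m🬎[0m
[38;2;19;21;27m[48;2;17;19;26m🬎[38;2;19;21;27m[48;2;17;19;26m🬎[38;2;19;21;27m[48;2;17;19;26m🬎[38;2;19;21;27m[48;2;17;19;26m🬎[38;2;19;21;27m[48;2;17;19;26m🬎[38;2;18;20;27m[48;2;26;21;6m▌[38;2;26;21;6m[48;2;17;19;26m🬆[38;2;19;21;27m[48;2;17;19;26m🬎[38;2;19;21;27m[48;2;17;19;26m🬎[38;2;19;21;27m[48;2;17;19;26m🬎[38;2;19;21;27m[48;2;17;19;26m🬎[38;2;19;21;27m[48;2;17;19;26m🬎[0m
[38;2;16;18;25m[48;2;14;15;23m🬂[38;2;16;18;25m[48;2;14;15;23m🬂[38;2;16;18;25m[48;2;14;15;23m🬂[38;2;16;18;25m[48;2;14;15;23m🬂[38;2;16;18;25m[48;2;14;15;23m🬂[38;2;16;18;25m[48;2;14;15;23m🬂[38;2;16;18;25m[48;2;14;15;23m🬂[38;2;16;18;25m[48;2;14;15;23m🬂[38;2;16;18;25m[48;2;14;15;23m🬂[38;2;16;18;25m[48;2;14;15;23m🬂[38;2;16;18;25m[48;2;14;15;23m🬂[38;2;16;18;25m[48;2;14;15;23m🬂[0m
</frame>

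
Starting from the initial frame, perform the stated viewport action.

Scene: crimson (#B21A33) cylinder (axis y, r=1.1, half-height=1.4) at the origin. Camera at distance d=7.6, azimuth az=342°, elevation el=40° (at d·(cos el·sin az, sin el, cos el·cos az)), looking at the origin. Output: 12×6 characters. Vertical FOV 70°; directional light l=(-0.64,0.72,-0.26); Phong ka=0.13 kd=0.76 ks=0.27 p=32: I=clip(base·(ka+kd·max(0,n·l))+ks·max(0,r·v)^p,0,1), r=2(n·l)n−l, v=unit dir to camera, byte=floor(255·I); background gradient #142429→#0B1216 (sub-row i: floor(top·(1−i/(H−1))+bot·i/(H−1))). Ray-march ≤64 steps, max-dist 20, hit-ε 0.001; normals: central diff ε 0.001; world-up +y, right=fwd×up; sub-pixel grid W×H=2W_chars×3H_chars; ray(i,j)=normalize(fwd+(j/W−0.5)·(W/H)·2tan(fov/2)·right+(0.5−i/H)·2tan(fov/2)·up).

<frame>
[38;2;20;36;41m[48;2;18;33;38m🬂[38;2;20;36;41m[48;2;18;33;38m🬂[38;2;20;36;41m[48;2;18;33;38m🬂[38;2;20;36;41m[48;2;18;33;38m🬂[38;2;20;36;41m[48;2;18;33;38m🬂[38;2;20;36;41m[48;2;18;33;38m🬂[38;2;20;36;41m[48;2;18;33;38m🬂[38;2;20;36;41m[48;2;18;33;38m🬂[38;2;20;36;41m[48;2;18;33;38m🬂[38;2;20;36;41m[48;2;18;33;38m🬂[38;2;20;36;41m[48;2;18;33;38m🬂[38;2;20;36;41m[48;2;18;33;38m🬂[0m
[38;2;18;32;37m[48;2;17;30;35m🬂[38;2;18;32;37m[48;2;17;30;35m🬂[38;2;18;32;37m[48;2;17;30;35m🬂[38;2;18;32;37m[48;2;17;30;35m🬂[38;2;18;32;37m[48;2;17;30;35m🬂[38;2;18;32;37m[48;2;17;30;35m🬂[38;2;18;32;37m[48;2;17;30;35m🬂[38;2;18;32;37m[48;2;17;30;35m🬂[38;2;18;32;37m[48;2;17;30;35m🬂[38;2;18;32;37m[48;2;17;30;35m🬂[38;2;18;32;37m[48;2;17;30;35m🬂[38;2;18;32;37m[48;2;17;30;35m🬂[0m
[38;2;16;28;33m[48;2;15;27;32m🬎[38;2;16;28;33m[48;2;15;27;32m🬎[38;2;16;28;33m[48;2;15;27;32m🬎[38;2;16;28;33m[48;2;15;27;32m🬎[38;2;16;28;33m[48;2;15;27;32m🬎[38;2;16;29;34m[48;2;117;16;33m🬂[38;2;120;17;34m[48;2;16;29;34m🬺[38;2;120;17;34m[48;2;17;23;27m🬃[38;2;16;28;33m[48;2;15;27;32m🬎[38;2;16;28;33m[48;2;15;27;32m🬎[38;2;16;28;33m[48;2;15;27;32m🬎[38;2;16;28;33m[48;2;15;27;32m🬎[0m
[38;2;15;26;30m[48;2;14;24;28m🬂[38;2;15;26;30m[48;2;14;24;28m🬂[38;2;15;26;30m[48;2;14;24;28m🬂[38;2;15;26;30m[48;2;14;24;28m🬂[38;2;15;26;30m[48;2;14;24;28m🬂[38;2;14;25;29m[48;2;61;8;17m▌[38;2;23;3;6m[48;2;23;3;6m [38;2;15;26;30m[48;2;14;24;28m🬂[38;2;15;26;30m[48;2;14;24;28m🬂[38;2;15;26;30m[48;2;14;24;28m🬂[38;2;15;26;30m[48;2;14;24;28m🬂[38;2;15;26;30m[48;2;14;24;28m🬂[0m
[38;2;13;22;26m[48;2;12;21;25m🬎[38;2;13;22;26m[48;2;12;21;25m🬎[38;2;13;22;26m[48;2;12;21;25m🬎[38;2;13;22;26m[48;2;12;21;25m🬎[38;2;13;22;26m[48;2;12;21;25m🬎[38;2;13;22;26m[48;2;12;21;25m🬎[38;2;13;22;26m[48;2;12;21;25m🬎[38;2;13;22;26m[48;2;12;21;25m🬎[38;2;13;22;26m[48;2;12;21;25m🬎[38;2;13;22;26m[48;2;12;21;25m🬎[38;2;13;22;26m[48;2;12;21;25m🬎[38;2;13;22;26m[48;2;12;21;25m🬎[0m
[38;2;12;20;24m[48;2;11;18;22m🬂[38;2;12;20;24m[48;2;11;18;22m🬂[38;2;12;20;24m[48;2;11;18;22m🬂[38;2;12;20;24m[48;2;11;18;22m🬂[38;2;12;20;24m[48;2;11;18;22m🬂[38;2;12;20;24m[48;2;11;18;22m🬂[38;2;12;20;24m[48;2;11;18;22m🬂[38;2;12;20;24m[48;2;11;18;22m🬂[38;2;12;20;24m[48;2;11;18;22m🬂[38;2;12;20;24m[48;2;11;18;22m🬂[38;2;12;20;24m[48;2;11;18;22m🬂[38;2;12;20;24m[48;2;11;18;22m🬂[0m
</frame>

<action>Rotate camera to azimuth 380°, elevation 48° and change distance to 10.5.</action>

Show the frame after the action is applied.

<frame>
[38;2;20;36;41m[48;2;18;33;38m🬂[38;2;20;36;41m[48;2;18;33;38m🬂[38;2;20;36;41m[48;2;18;33;38m🬂[38;2;20;36;41m[48;2;18;33;38m🬂[38;2;20;36;41m[48;2;18;33;38m🬂[38;2;20;36;41m[48;2;18;33;38m🬂[38;2;20;36;41m[48;2;18;33;38m🬂[38;2;20;36;41m[48;2;18;33;38m🬂[38;2;20;36;41m[48;2;18;33;38m🬂[38;2;20;36;41m[48;2;18;33;38m🬂[38;2;20;36;41m[48;2;18;33;38m🬂[38;2;20;36;41m[48;2;18;33;38m🬂[0m
[38;2;18;32;37m[48;2;17;30;35m🬂[38;2;18;32;37m[48;2;17;30;35m🬂[38;2;18;32;37m[48;2;17;30;35m🬂[38;2;18;32;37m[48;2;17;30;35m🬂[38;2;18;32;37m[48;2;17;30;35m🬂[38;2;18;32;37m[48;2;17;30;35m🬂[38;2;18;32;37m[48;2;17;30;35m🬂[38;2;18;32;37m[48;2;17;30;35m🬂[38;2;18;32;37m[48;2;17;30;35m🬂[38;2;18;32;37m[48;2;17;30;35m🬂[38;2;18;32;37m[48;2;17;30;35m🬂[38;2;18;32;37m[48;2;17;30;35m🬂[0m
[38;2;16;28;33m[48;2;15;27;32m🬎[38;2;16;28;33m[48;2;15;27;32m🬎[38;2;16;28;33m[48;2;15;27;32m🬎[38;2;16;28;33m[48;2;15;27;32m🬎[38;2;16;28;33m[48;2;15;27;32m🬎[38;2;15;28;33m[48;2;121;18;35m🬝[38;2;16;28;33m[48;2;120;17;34m🬊[38;2;16;28;33m[48;2;15;27;32m🬎[38;2;16;28;33m[48;2;15;27;32m🬎[38;2;16;28;33m[48;2;15;27;32m🬎[38;2;16;28;33m[48;2;15;27;32m🬎[38;2;16;28;33m[48;2;15;27;32m🬎[0m
[38;2;15;26;30m[48;2;14;24;28m🬂[38;2;15;26;30m[48;2;14;24;28m🬂[38;2;15;26;30m[48;2;14;24;28m🬂[38;2;15;26;30m[48;2;14;24;28m🬂[38;2;15;26;30m[48;2;14;24;28m🬂[38;2;14;24;28m[48;2;26;3;7m🬲[38;2;23;3;6m[48;2;14;24;28m🬝[38;2;15;26;30m[48;2;14;24;28m🬂[38;2;15;26;30m[48;2;14;24;28m🬂[38;2;15;26;30m[48;2;14;24;28m🬂[38;2;15;26;30m[48;2;14;24;28m🬂[38;2;15;26;30m[48;2;14;24;28m🬂[0m
[38;2;13;22;26m[48;2;12;21;25m🬎[38;2;13;22;26m[48;2;12;21;25m🬎[38;2;13;22;26m[48;2;12;21;25m🬎[38;2;13;22;26m[48;2;12;21;25m🬎[38;2;13;22;26m[48;2;12;21;25m🬎[38;2;13;22;26m[48;2;12;21;25m🬎[38;2;13;22;26m[48;2;12;21;25m🬎[38;2;13;22;26m[48;2;12;21;25m🬎[38;2;13;22;26m[48;2;12;21;25m🬎[38;2;13;22;26m[48;2;12;21;25m🬎[38;2;13;22;26m[48;2;12;21;25m🬎[38;2;13;22;26m[48;2;12;21;25m🬎[0m
[38;2;12;20;24m[48;2;11;18;22m🬂[38;2;12;20;24m[48;2;11;18;22m🬂[38;2;12;20;24m[48;2;11;18;22m🬂[38;2;12;20;24m[48;2;11;18;22m🬂[38;2;12;20;24m[48;2;11;18;22m🬂[38;2;12;20;24m[48;2;11;18;22m🬂[38;2;12;20;24m[48;2;11;18;22m🬂[38;2;12;20;24m[48;2;11;18;22m🬂[38;2;12;20;24m[48;2;11;18;22m🬂[38;2;12;20;24m[48;2;11;18;22m🬂[38;2;12;20;24m[48;2;11;18;22m🬂[38;2;12;20;24m[48;2;11;18;22m🬂[0m
</frame>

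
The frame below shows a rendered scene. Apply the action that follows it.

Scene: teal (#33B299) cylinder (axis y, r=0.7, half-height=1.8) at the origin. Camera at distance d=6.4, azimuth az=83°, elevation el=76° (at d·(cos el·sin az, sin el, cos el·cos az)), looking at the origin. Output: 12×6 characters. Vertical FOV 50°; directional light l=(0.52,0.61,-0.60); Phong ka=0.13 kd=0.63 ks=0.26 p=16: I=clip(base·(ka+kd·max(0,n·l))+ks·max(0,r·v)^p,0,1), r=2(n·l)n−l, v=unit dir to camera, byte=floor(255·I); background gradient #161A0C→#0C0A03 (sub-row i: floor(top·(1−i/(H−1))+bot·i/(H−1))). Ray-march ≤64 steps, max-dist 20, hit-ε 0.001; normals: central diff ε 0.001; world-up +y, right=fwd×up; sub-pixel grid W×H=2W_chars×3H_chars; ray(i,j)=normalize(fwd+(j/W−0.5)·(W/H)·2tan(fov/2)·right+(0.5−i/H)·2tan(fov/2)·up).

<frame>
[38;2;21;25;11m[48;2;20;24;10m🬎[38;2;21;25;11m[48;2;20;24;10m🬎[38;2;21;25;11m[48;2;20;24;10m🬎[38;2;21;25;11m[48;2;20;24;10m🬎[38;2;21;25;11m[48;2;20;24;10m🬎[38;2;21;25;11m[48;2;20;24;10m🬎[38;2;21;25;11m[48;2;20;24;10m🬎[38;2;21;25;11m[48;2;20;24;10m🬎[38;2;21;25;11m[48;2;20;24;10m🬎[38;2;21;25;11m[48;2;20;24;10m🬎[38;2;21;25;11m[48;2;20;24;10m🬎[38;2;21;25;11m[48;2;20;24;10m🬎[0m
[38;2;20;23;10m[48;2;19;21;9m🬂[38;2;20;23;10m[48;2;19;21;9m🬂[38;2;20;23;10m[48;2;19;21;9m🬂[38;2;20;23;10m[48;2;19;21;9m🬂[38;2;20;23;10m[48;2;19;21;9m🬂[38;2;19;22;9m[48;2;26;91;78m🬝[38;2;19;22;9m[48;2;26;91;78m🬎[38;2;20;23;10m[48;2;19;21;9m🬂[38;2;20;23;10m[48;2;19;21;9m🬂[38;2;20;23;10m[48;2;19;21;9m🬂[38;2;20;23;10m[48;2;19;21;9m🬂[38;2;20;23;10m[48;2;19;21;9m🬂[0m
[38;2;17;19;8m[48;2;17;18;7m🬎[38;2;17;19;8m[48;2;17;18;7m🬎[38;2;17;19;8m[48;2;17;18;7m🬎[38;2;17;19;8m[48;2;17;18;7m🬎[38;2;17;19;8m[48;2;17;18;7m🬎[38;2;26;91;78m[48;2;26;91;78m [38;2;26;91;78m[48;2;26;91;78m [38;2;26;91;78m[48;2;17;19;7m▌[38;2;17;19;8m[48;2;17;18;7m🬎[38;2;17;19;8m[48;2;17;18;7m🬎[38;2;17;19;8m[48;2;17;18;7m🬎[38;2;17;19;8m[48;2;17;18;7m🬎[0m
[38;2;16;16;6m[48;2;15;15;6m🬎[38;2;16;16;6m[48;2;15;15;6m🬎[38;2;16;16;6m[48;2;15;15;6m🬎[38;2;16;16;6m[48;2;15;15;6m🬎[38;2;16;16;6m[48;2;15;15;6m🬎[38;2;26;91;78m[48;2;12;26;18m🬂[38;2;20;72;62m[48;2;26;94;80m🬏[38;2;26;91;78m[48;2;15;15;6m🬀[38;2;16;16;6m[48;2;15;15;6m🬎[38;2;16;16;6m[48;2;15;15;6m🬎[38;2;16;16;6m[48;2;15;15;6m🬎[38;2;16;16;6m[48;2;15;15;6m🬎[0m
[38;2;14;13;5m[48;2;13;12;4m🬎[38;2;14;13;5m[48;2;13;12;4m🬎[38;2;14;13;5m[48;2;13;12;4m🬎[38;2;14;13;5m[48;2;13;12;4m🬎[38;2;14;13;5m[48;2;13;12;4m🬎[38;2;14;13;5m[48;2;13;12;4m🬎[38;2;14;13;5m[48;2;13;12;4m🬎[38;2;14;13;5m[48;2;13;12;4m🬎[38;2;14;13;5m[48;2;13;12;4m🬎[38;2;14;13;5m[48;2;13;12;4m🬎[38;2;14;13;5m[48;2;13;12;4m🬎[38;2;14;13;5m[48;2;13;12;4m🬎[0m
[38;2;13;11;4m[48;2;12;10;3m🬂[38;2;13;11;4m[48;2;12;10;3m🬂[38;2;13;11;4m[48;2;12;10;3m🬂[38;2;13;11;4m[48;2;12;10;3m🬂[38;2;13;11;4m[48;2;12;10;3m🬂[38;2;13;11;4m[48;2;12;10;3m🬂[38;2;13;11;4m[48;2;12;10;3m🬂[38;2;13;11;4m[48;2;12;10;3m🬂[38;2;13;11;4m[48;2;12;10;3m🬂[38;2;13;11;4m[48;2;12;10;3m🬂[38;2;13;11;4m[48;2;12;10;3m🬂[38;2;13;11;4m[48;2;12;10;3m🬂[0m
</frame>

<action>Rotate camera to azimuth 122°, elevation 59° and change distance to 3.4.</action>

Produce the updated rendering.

<frame>
[38;2;21;25;11m[48;2;20;24;10m🬎[38;2;21;25;11m[48;2;20;24;10m🬎[38;2;26;91;78m[48;2;20;24;10m🬉[38;2;26;91;78m[48;2;26;91;78m [38;2;26;91;78m[48;2;26;91;78m [38;2;26;91;78m[48;2;26;91;78m [38;2;26;91;78m[48;2;26;91;78m [38;2;26;91;78m[48;2;26;91;78m [38;2;26;91;78m[48;2;26;91;78m [38;2;26;91;78m[48;2;20;24;10m🬝[38;2;21;25;11m[48;2;20;24;10m🬎[38;2;21;25;11m[48;2;20;24;10m🬎[0m
[38;2;20;23;10m[48;2;19;21;9m🬂[38;2;20;23;10m[48;2;19;21;9m🬂[38;2;20;23;10m[48;2;19;21;9m🬂[38;2;21;74;64m[48;2;17;36;27m🬨[38;2;24;84;72m[48;2;26;91;78m🬏[38;2;26;91;78m[48;2;29;102;87m🬎[38;2;26;91;78m[48;2;31;109;94m🬎[38;2;26;91;78m[48;2;32;111;96m🬎[38;2;26;91;78m[48;2;30;107;92m🬆[38;2;27;97;83m[48;2;19;21;9m🬄[38;2;20;23;10m[48;2;19;21;9m🬂[38;2;20;23;10m[48;2;19;21;9m🬂[0m
[38;2;17;19;8m[48;2;17;18;7m🬎[38;2;17;19;8m[48;2;17;18;7m🬎[38;2;17;19;8m[48;2;17;18;7m🬎[38;2;15;55;47m[48;2;17;18;7m🬉[38;2;25;89;77m[48;2;21;76;65m▐[38;2;29;103;89m[48;2;27;98;84m▐[38;2;31;108;93m[48;2;31;110;95m▌[38;2;32;111;96m[48;2;31;110;95m🬕[38;2;29;102;87m[48;2;17;18;7m🬝[38;2;17;19;8m[48;2;17;18;7m🬎[38;2;17;19;8m[48;2;17;18;7m🬎[38;2;17;19;8m[48;2;17;18;7m🬎[0m
[38;2;16;16;6m[48;2;15;15;6m🬎[38;2;16;16;6m[48;2;15;15;6m🬎[38;2;16;16;6m[48;2;15;15;6m🬎[38;2;16;16;6m[48;2;15;15;6m🬎[38;2;20;74;63m[48;2;15;15;6m🬨[38;2;29;102;87m[48;2;26;93;80m▐[38;2;31;108;93m[48;2;31;111;95m▌[38;2;31;111;95m[48;2;30;106;91m🬕[38;2;28;100;86m[48;2;15;15;6m🬀[38;2;16;16;6m[48;2;15;15;6m🬎[38;2;16;16;6m[48;2;15;15;6m🬎[38;2;16;16;6m[48;2;15;15;6m🬎[0m
[38;2;14;13;5m[48;2;13;12;4m🬎[38;2;14;13;5m[48;2;13;12;4m🬎[38;2;14;13;5m[48;2;13;12;4m🬎[38;2;14;13;5m[48;2;13;12;4m🬎[38;2;17;60;51m[48;2;13;12;4m🬁[38;2;27;96;82m[48;2;22;79;67m🬨[38;2;31;108;93m[48;2;32;111;96m▌[38;2;30;106;91m[48;2;13;12;4m🬕[38;2;14;13;5m[48;2;13;12;4m🬎[38;2;14;13;5m[48;2;13;12;4m🬎[38;2;14;13;5m[48;2;13;12;4m🬎[38;2;14;13;5m[48;2;13;12;4m🬎[0m
[38;2;13;11;4m[48;2;12;10;3m🬂[38;2;13;11;4m[48;2;12;10;3m🬂[38;2;13;11;4m[48;2;12;10;3m🬂[38;2;13;11;4m[48;2;12;10;3m🬂[38;2;13;11;4m[48;2;12;10;3m🬂[38;2;27;95;81m[48;2;12;10;3m🬁[38;2;31;110;94m[48;2;12;10;3m🬂[38;2;13;11;4m[48;2;12;10;3m🬂[38;2;13;11;4m[48;2;12;10;3m🬂[38;2;13;11;4m[48;2;12;10;3m🬂[38;2;13;11;4m[48;2;12;10;3m🬂[38;2;13;11;4m[48;2;12;10;3m🬂[0m
</frame>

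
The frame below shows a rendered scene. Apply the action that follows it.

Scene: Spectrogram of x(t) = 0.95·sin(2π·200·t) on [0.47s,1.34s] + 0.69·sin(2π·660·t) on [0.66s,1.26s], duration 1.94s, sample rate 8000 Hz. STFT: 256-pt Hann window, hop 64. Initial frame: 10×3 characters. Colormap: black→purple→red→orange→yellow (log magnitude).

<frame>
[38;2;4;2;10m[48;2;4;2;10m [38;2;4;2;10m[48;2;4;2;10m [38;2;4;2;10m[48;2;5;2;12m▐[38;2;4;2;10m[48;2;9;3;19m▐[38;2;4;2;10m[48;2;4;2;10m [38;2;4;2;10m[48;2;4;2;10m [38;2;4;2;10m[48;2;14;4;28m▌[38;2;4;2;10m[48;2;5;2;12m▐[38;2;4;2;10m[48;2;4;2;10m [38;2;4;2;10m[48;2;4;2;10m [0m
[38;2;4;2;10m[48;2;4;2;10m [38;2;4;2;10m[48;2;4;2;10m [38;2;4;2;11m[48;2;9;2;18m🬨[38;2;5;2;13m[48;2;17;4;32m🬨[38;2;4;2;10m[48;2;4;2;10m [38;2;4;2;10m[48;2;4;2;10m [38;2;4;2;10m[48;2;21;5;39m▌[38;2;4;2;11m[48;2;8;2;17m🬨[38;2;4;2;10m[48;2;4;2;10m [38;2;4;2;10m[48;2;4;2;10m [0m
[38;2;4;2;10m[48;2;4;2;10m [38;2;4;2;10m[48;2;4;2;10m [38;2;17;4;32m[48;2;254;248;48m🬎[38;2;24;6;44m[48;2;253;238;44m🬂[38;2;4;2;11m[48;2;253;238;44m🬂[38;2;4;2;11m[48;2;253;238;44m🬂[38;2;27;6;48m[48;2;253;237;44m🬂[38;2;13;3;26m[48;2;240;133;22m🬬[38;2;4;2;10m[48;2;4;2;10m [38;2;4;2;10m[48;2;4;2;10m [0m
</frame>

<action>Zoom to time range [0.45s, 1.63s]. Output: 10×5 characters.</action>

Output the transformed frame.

<frame>
[38;2;5;2;12m[48;2;4;2;10m▌[38;2;4;2;10m[48;2;9;3;19m▌[38;2;4;2;10m[48;2;4;2;10m [38;2;4;2;10m[48;2;4;2;10m [38;2;4;2;10m[48;2;4;2;10m [38;2;4;2;10m[48;2;4;2;10m [38;2;4;2;10m[48;2;15;4;28m▌[38;2;12;3;24m[48;2;5;2;12m▌[38;2;4;2;10m[48;2;4;2;10m [38;2;4;2;10m[48;2;4;2;10m [0m
[38;2;4;2;10m[48;2;5;2;12m▐[38;2;4;2;10m[48;2;10;3;21m▌[38;2;4;2;10m[48;2;4;2;10m [38;2;4;2;10m[48;2;4;2;10m [38;2;4;2;10m[48;2;4;2;10m [38;2;4;2;10m[48;2;4;2;10m [38;2;4;2;10m[48;2;17;4;31m▌[38;2;6;2;13m[48;2;13;3;26m▐[38;2;4;2;10m[48;2;4;2;10m [38;2;4;2;10m[48;2;4;2;10m [0m
[38;2;4;2;10m[48;2;7;2;15m▐[38;2;4;2;10m[48;2;14;3;27m▌[38;2;4;2;10m[48;2;4;2;10m [38;2;4;2;10m[48;2;4;2;10m [38;2;4;2;10m[48;2;4;2;10m [38;2;4;2;10m[48;2;4;2;10m [38;2;4;2;10m[48;2;21;5;39m▌[38;2;7;2;15m[48;2;17;4;32m▐[38;2;4;2;10m[48;2;4;2;10m [38;2;4;2;10m[48;2;4;2;10m [0m
[38;2;5;2;12m[48;2;15;3;28m🬨[38;2;13;3;25m[48;2;95;23;87m🬝[38;2;4;2;10m[48;2;6;2;14m🬎[38;2;4;2;10m[48;2;6;2;14m🬎[38;2;4;2;10m[48;2;6;2;14m🬎[38;2;4;2;10m[48;2;6;2;14m🬎[38;2;16;4;30m[48;2;104;26;86m🬝[38;2;19;4;35m[48;2;66;16;88m🬬[38;2;4;2;10m[48;2;4;2;10m [38;2;4;2;10m[48;2;4;2;10m [0m
[38;2;25;6;46m[48;2;235;183;59m🬊[38;2;59;15;56m[48;2;254;242;46m🬌[38;2;42;10;74m[48;2;253;238;44m🬋[38;2;42;10;74m[48;2;253;238;44m🬋[38;2;42;10;74m[48;2;253;238;44m🬋[38;2;42;10;74m[48;2;253;238;44m🬋[38;2;80;20;79m[48;2;253;238;44m🬋[38;2;126;34;74m[48;2;254;249;49m🬎[38;2;4;2;10m[48;2;4;2;10m [38;2;4;2;10m[48;2;4;2;10m [0m
</frame>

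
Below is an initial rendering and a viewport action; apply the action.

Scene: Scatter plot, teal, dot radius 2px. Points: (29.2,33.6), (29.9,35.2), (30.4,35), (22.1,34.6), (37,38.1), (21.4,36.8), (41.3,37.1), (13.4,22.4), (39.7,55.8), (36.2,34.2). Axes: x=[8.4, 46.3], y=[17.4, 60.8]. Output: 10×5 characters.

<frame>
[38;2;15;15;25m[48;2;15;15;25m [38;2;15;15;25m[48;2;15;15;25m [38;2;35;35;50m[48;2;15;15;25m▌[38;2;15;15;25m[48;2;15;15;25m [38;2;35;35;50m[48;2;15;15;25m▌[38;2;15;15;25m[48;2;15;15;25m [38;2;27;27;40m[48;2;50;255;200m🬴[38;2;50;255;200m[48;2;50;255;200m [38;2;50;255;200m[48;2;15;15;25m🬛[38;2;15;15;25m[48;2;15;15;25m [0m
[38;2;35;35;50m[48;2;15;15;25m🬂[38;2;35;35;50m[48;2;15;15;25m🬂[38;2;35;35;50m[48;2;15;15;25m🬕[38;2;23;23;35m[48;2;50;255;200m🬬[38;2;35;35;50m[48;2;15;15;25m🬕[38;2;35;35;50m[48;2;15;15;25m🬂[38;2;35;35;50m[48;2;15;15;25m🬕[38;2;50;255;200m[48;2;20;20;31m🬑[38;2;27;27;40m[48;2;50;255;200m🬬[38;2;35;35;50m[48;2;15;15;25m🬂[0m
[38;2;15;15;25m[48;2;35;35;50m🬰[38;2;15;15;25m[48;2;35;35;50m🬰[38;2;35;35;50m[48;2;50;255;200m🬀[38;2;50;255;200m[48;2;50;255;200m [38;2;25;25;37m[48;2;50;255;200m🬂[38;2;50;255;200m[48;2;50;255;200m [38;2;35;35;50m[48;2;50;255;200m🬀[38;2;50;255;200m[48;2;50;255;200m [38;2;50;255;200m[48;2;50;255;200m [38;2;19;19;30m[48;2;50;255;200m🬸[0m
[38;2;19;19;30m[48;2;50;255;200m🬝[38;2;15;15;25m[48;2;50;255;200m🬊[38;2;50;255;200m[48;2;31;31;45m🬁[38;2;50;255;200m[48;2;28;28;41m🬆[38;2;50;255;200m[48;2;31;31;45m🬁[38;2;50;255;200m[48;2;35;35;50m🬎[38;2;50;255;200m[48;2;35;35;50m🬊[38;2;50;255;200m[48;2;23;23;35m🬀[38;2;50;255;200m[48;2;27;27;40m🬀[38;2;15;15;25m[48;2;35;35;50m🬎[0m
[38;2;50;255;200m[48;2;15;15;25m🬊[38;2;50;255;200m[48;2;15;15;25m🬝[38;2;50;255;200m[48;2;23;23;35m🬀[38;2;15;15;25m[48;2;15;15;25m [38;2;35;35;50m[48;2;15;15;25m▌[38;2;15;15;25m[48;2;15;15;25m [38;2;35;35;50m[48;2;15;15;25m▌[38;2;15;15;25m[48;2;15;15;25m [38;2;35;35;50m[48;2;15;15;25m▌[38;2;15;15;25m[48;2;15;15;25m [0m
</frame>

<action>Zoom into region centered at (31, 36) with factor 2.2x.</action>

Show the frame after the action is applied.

<frame>
[38;2;15;15;25m[48;2;15;15;25m [38;2;15;15;25m[48;2;15;15;25m [38;2;35;35;50m[48;2;15;15;25m▌[38;2;15;15;25m[48;2;15;15;25m [38;2;35;35;50m[48;2;15;15;25m▌[38;2;15;15;25m[48;2;15;15;25m [38;2;35;35;50m[48;2;15;15;25m▌[38;2;15;15;25m[48;2;15;15;25m [38;2;35;35;50m[48;2;15;15;25m▌[38;2;15;15;25m[48;2;15;15;25m [0m
[38;2;23;23;35m[48;2;50;255;200m🬬[38;2;35;35;50m[48;2;15;15;25m🬂[38;2;35;35;50m[48;2;15;15;25m🬕[38;2;35;35;50m[48;2;15;15;25m🬂[38;2;27;27;40m[48;2;50;255;200m🬬[38;2;35;35;50m[48;2;15;15;25m🬂[38;2;35;35;50m[48;2;15;15;25m🬕[38;2;28;28;41m[48;2;50;255;200m🬆[38;2;50;255;200m[48;2;35;35;50m🬺[38;2;23;23;35m[48;2;50;255;200m🬬[0m
[38;2;50;255;200m[48;2;50;255;200m [38;2;19;19;30m[48;2;50;255;200m🬸[38;2;31;31;45m[48;2;50;255;200m🬝[38;2;15;15;25m[48;2;50;255;200m🬀[38;2;50;255;200m[48;2;50;255;200m [38;2;19;19;30m[48;2;50;255;200m🬸[38;2;31;31;45m[48;2;50;255;200m🬝[38;2;15;15;25m[48;2;50;255;200m🬀[38;2;50;255;200m[48;2;35;35;50m🬴[38;2;15;15;25m[48;2;35;35;50m🬰[0m
[38;2;50;255;200m[48;2;23;23;35m🬀[38;2;15;15;25m[48;2;35;35;50m🬎[38;2;35;35;50m[48;2;15;15;25m🬲[38;2;50;255;200m[48;2;28;28;41m🬊[38;2;50;255;200m[48;2;27;27;40m🬀[38;2;15;15;25m[48;2;35;35;50m🬎[38;2;35;35;50m[48;2;15;15;25m🬲[38;2;50;255;200m[48;2;28;28;41m🬊[38;2;50;255;200m[48;2;27;27;40m🬀[38;2;15;15;25m[48;2;35;35;50m🬎[0m
[38;2;15;15;25m[48;2;15;15;25m [38;2;15;15;25m[48;2;15;15;25m [38;2;35;35;50m[48;2;15;15;25m▌[38;2;15;15;25m[48;2;15;15;25m [38;2;35;35;50m[48;2;15;15;25m▌[38;2;15;15;25m[48;2;15;15;25m [38;2;35;35;50m[48;2;15;15;25m▌[38;2;15;15;25m[48;2;15;15;25m [38;2;35;35;50m[48;2;15;15;25m▌[38;2;15;15;25m[48;2;15;15;25m [0m
</frame>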